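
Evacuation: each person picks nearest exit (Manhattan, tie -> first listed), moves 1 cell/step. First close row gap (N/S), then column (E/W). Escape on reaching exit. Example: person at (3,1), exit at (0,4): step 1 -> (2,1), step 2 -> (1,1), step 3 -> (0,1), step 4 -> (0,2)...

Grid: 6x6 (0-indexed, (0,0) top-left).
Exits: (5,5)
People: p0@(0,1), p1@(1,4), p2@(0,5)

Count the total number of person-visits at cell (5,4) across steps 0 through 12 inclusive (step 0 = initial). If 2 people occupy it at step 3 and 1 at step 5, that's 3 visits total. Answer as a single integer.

Answer: 2

Derivation:
Step 0: p0@(0,1) p1@(1,4) p2@(0,5) -> at (5,4): 0 [-], cum=0
Step 1: p0@(1,1) p1@(2,4) p2@(1,5) -> at (5,4): 0 [-], cum=0
Step 2: p0@(2,1) p1@(3,4) p2@(2,5) -> at (5,4): 0 [-], cum=0
Step 3: p0@(3,1) p1@(4,4) p2@(3,5) -> at (5,4): 0 [-], cum=0
Step 4: p0@(4,1) p1@(5,4) p2@(4,5) -> at (5,4): 1 [p1], cum=1
Step 5: p0@(5,1) p1@ESC p2@ESC -> at (5,4): 0 [-], cum=1
Step 6: p0@(5,2) p1@ESC p2@ESC -> at (5,4): 0 [-], cum=1
Step 7: p0@(5,3) p1@ESC p2@ESC -> at (5,4): 0 [-], cum=1
Step 8: p0@(5,4) p1@ESC p2@ESC -> at (5,4): 1 [p0], cum=2
Step 9: p0@ESC p1@ESC p2@ESC -> at (5,4): 0 [-], cum=2
Total visits = 2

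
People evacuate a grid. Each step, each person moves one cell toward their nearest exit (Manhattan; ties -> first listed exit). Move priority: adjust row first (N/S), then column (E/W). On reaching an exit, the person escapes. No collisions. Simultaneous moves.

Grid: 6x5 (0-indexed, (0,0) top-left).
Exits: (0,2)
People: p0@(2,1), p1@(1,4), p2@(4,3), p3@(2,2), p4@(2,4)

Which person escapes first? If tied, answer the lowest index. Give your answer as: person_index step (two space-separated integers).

Answer: 3 2

Derivation:
Step 1: p0:(2,1)->(1,1) | p1:(1,4)->(0,4) | p2:(4,3)->(3,3) | p3:(2,2)->(1,2) | p4:(2,4)->(1,4)
Step 2: p0:(1,1)->(0,1) | p1:(0,4)->(0,3) | p2:(3,3)->(2,3) | p3:(1,2)->(0,2)->EXIT | p4:(1,4)->(0,4)
Step 3: p0:(0,1)->(0,2)->EXIT | p1:(0,3)->(0,2)->EXIT | p2:(2,3)->(1,3) | p3:escaped | p4:(0,4)->(0,3)
Step 4: p0:escaped | p1:escaped | p2:(1,3)->(0,3) | p3:escaped | p4:(0,3)->(0,2)->EXIT
Step 5: p0:escaped | p1:escaped | p2:(0,3)->(0,2)->EXIT | p3:escaped | p4:escaped
Exit steps: [3, 3, 5, 2, 4]
First to escape: p3 at step 2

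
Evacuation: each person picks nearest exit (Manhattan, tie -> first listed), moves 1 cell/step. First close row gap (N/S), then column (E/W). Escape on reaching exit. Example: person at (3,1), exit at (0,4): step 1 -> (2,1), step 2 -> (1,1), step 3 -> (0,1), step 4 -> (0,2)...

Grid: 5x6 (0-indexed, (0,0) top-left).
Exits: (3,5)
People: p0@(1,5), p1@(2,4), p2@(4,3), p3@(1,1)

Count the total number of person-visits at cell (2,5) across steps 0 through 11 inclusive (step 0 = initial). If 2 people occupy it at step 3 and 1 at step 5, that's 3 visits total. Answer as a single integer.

Answer: 1

Derivation:
Step 0: p0@(1,5) p1@(2,4) p2@(4,3) p3@(1,1) -> at (2,5): 0 [-], cum=0
Step 1: p0@(2,5) p1@(3,4) p2@(3,3) p3@(2,1) -> at (2,5): 1 [p0], cum=1
Step 2: p0@ESC p1@ESC p2@(3,4) p3@(3,1) -> at (2,5): 0 [-], cum=1
Step 3: p0@ESC p1@ESC p2@ESC p3@(3,2) -> at (2,5): 0 [-], cum=1
Step 4: p0@ESC p1@ESC p2@ESC p3@(3,3) -> at (2,5): 0 [-], cum=1
Step 5: p0@ESC p1@ESC p2@ESC p3@(3,4) -> at (2,5): 0 [-], cum=1
Step 6: p0@ESC p1@ESC p2@ESC p3@ESC -> at (2,5): 0 [-], cum=1
Total visits = 1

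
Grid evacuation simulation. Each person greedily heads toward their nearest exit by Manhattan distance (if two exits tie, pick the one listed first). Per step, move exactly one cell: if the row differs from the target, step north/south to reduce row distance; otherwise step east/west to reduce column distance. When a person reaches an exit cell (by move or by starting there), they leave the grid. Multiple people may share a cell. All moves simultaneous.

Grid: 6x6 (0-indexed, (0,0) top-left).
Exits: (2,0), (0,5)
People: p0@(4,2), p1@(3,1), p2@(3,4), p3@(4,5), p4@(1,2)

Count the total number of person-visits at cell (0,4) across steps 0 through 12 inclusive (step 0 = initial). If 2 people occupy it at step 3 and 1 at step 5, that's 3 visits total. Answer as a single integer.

Step 0: p0@(4,2) p1@(3,1) p2@(3,4) p3@(4,5) p4@(1,2) -> at (0,4): 0 [-], cum=0
Step 1: p0@(3,2) p1@(2,1) p2@(2,4) p3@(3,5) p4@(2,2) -> at (0,4): 0 [-], cum=0
Step 2: p0@(2,2) p1@ESC p2@(1,4) p3@(2,5) p4@(2,1) -> at (0,4): 0 [-], cum=0
Step 3: p0@(2,1) p1@ESC p2@(0,4) p3@(1,5) p4@ESC -> at (0,4): 1 [p2], cum=1
Step 4: p0@ESC p1@ESC p2@ESC p3@ESC p4@ESC -> at (0,4): 0 [-], cum=1
Total visits = 1

Answer: 1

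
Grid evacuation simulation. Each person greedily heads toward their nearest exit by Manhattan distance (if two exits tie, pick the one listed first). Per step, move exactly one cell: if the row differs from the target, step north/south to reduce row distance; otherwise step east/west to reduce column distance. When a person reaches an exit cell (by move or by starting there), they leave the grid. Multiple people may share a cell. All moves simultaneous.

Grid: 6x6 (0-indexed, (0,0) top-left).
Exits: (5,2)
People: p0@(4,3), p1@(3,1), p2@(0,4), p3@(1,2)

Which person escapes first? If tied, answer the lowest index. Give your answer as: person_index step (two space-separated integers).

Step 1: p0:(4,3)->(5,3) | p1:(3,1)->(4,1) | p2:(0,4)->(1,4) | p3:(1,2)->(2,2)
Step 2: p0:(5,3)->(5,2)->EXIT | p1:(4,1)->(5,1) | p2:(1,4)->(2,4) | p3:(2,2)->(3,2)
Step 3: p0:escaped | p1:(5,1)->(5,2)->EXIT | p2:(2,4)->(3,4) | p3:(3,2)->(4,2)
Step 4: p0:escaped | p1:escaped | p2:(3,4)->(4,4) | p3:(4,2)->(5,2)->EXIT
Step 5: p0:escaped | p1:escaped | p2:(4,4)->(5,4) | p3:escaped
Step 6: p0:escaped | p1:escaped | p2:(5,4)->(5,3) | p3:escaped
Step 7: p0:escaped | p1:escaped | p2:(5,3)->(5,2)->EXIT | p3:escaped
Exit steps: [2, 3, 7, 4]
First to escape: p0 at step 2

Answer: 0 2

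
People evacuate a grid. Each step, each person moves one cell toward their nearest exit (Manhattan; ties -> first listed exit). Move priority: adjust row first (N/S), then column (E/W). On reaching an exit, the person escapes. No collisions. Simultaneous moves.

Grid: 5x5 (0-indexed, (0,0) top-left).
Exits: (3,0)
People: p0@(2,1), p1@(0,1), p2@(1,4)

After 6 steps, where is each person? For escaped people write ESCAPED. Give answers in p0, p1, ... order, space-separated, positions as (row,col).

Step 1: p0:(2,1)->(3,1) | p1:(0,1)->(1,1) | p2:(1,4)->(2,4)
Step 2: p0:(3,1)->(3,0)->EXIT | p1:(1,1)->(2,1) | p2:(2,4)->(3,4)
Step 3: p0:escaped | p1:(2,1)->(3,1) | p2:(3,4)->(3,3)
Step 4: p0:escaped | p1:(3,1)->(3,0)->EXIT | p2:(3,3)->(3,2)
Step 5: p0:escaped | p1:escaped | p2:(3,2)->(3,1)
Step 6: p0:escaped | p1:escaped | p2:(3,1)->(3,0)->EXIT

ESCAPED ESCAPED ESCAPED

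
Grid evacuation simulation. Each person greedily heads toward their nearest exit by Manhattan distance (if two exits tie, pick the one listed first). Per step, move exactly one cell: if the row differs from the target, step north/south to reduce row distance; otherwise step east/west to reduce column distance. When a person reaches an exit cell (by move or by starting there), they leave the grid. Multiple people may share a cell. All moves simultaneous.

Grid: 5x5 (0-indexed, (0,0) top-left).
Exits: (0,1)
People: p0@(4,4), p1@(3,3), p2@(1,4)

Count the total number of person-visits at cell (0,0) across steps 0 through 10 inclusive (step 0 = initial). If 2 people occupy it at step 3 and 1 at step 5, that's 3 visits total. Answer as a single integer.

Answer: 0

Derivation:
Step 0: p0@(4,4) p1@(3,3) p2@(1,4) -> at (0,0): 0 [-], cum=0
Step 1: p0@(3,4) p1@(2,3) p2@(0,4) -> at (0,0): 0 [-], cum=0
Step 2: p0@(2,4) p1@(1,3) p2@(0,3) -> at (0,0): 0 [-], cum=0
Step 3: p0@(1,4) p1@(0,3) p2@(0,2) -> at (0,0): 0 [-], cum=0
Step 4: p0@(0,4) p1@(0,2) p2@ESC -> at (0,0): 0 [-], cum=0
Step 5: p0@(0,3) p1@ESC p2@ESC -> at (0,0): 0 [-], cum=0
Step 6: p0@(0,2) p1@ESC p2@ESC -> at (0,0): 0 [-], cum=0
Step 7: p0@ESC p1@ESC p2@ESC -> at (0,0): 0 [-], cum=0
Total visits = 0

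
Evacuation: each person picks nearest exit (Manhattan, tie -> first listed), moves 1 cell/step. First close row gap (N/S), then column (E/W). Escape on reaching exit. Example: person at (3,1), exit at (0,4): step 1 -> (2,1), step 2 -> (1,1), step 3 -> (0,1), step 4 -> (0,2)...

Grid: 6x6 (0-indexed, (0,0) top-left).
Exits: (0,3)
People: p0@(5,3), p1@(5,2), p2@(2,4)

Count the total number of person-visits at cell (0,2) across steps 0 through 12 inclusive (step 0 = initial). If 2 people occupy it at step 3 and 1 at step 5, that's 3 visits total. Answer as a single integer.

Answer: 1

Derivation:
Step 0: p0@(5,3) p1@(5,2) p2@(2,4) -> at (0,2): 0 [-], cum=0
Step 1: p0@(4,3) p1@(4,2) p2@(1,4) -> at (0,2): 0 [-], cum=0
Step 2: p0@(3,3) p1@(3,2) p2@(0,4) -> at (0,2): 0 [-], cum=0
Step 3: p0@(2,3) p1@(2,2) p2@ESC -> at (0,2): 0 [-], cum=0
Step 4: p0@(1,3) p1@(1,2) p2@ESC -> at (0,2): 0 [-], cum=0
Step 5: p0@ESC p1@(0,2) p2@ESC -> at (0,2): 1 [p1], cum=1
Step 6: p0@ESC p1@ESC p2@ESC -> at (0,2): 0 [-], cum=1
Total visits = 1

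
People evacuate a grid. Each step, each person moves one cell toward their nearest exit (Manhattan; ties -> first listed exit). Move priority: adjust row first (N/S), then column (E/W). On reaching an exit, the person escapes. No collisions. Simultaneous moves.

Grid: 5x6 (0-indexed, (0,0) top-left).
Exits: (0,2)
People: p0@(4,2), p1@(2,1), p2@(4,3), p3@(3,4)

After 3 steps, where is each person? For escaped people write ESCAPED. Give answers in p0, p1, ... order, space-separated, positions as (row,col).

Step 1: p0:(4,2)->(3,2) | p1:(2,1)->(1,1) | p2:(4,3)->(3,3) | p3:(3,4)->(2,4)
Step 2: p0:(3,2)->(2,2) | p1:(1,1)->(0,1) | p2:(3,3)->(2,3) | p3:(2,4)->(1,4)
Step 3: p0:(2,2)->(1,2) | p1:(0,1)->(0,2)->EXIT | p2:(2,3)->(1,3) | p3:(1,4)->(0,4)

(1,2) ESCAPED (1,3) (0,4)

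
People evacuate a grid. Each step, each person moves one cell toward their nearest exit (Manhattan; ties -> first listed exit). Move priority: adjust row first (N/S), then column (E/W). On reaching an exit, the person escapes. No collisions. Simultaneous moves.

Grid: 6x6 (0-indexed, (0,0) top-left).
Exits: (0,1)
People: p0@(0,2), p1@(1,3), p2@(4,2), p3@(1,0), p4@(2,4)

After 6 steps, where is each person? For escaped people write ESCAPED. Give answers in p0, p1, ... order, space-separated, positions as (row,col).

Step 1: p0:(0,2)->(0,1)->EXIT | p1:(1,3)->(0,3) | p2:(4,2)->(3,2) | p3:(1,0)->(0,0) | p4:(2,4)->(1,4)
Step 2: p0:escaped | p1:(0,3)->(0,2) | p2:(3,2)->(2,2) | p3:(0,0)->(0,1)->EXIT | p4:(1,4)->(0,4)
Step 3: p0:escaped | p1:(0,2)->(0,1)->EXIT | p2:(2,2)->(1,2) | p3:escaped | p4:(0,4)->(0,3)
Step 4: p0:escaped | p1:escaped | p2:(1,2)->(0,2) | p3:escaped | p4:(0,3)->(0,2)
Step 5: p0:escaped | p1:escaped | p2:(0,2)->(0,1)->EXIT | p3:escaped | p4:(0,2)->(0,1)->EXIT

ESCAPED ESCAPED ESCAPED ESCAPED ESCAPED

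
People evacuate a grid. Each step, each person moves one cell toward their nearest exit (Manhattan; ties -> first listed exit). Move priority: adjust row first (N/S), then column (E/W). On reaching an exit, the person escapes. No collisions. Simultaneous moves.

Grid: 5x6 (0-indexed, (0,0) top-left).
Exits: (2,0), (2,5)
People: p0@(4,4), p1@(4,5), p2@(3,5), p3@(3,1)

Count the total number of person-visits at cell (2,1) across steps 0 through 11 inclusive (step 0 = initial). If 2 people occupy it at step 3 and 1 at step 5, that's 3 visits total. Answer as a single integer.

Answer: 1

Derivation:
Step 0: p0@(4,4) p1@(4,5) p2@(3,5) p3@(3,1) -> at (2,1): 0 [-], cum=0
Step 1: p0@(3,4) p1@(3,5) p2@ESC p3@(2,1) -> at (2,1): 1 [p3], cum=1
Step 2: p0@(2,4) p1@ESC p2@ESC p3@ESC -> at (2,1): 0 [-], cum=1
Step 3: p0@ESC p1@ESC p2@ESC p3@ESC -> at (2,1): 0 [-], cum=1
Total visits = 1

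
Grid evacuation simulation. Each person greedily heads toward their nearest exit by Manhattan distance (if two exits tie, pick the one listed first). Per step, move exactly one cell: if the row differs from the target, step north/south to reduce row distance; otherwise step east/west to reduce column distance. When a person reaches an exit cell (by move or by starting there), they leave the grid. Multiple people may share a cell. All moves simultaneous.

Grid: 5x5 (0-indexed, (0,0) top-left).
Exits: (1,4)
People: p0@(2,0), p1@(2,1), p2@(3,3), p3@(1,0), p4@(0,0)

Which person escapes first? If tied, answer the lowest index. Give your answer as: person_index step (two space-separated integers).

Step 1: p0:(2,0)->(1,0) | p1:(2,1)->(1,1) | p2:(3,3)->(2,3) | p3:(1,0)->(1,1) | p4:(0,0)->(1,0)
Step 2: p0:(1,0)->(1,1) | p1:(1,1)->(1,2) | p2:(2,3)->(1,3) | p3:(1,1)->(1,2) | p4:(1,0)->(1,1)
Step 3: p0:(1,1)->(1,2) | p1:(1,2)->(1,3) | p2:(1,3)->(1,4)->EXIT | p3:(1,2)->(1,3) | p4:(1,1)->(1,2)
Step 4: p0:(1,2)->(1,3) | p1:(1,3)->(1,4)->EXIT | p2:escaped | p3:(1,3)->(1,4)->EXIT | p4:(1,2)->(1,3)
Step 5: p0:(1,3)->(1,4)->EXIT | p1:escaped | p2:escaped | p3:escaped | p4:(1,3)->(1,4)->EXIT
Exit steps: [5, 4, 3, 4, 5]
First to escape: p2 at step 3

Answer: 2 3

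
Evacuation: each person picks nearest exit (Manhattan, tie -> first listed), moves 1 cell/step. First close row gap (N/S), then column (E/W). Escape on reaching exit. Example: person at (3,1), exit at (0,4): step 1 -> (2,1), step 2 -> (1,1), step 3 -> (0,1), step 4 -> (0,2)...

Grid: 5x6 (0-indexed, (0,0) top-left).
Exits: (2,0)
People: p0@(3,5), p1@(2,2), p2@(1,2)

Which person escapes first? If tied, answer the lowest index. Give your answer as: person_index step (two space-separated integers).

Answer: 1 2

Derivation:
Step 1: p0:(3,5)->(2,5) | p1:(2,2)->(2,1) | p2:(1,2)->(2,2)
Step 2: p0:(2,5)->(2,4) | p1:(2,1)->(2,0)->EXIT | p2:(2,2)->(2,1)
Step 3: p0:(2,4)->(2,3) | p1:escaped | p2:(2,1)->(2,0)->EXIT
Step 4: p0:(2,3)->(2,2) | p1:escaped | p2:escaped
Step 5: p0:(2,2)->(2,1) | p1:escaped | p2:escaped
Step 6: p0:(2,1)->(2,0)->EXIT | p1:escaped | p2:escaped
Exit steps: [6, 2, 3]
First to escape: p1 at step 2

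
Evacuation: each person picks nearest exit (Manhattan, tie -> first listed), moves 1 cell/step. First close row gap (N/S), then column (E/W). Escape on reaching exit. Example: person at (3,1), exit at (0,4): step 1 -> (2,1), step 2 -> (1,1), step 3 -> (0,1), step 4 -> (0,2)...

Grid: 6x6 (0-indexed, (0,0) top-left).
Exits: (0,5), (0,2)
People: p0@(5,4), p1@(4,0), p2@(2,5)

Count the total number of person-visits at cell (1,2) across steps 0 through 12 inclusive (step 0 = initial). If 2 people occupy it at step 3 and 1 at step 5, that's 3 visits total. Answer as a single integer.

Answer: 0

Derivation:
Step 0: p0@(5,4) p1@(4,0) p2@(2,5) -> at (1,2): 0 [-], cum=0
Step 1: p0@(4,4) p1@(3,0) p2@(1,5) -> at (1,2): 0 [-], cum=0
Step 2: p0@(3,4) p1@(2,0) p2@ESC -> at (1,2): 0 [-], cum=0
Step 3: p0@(2,4) p1@(1,0) p2@ESC -> at (1,2): 0 [-], cum=0
Step 4: p0@(1,4) p1@(0,0) p2@ESC -> at (1,2): 0 [-], cum=0
Step 5: p0@(0,4) p1@(0,1) p2@ESC -> at (1,2): 0 [-], cum=0
Step 6: p0@ESC p1@ESC p2@ESC -> at (1,2): 0 [-], cum=0
Total visits = 0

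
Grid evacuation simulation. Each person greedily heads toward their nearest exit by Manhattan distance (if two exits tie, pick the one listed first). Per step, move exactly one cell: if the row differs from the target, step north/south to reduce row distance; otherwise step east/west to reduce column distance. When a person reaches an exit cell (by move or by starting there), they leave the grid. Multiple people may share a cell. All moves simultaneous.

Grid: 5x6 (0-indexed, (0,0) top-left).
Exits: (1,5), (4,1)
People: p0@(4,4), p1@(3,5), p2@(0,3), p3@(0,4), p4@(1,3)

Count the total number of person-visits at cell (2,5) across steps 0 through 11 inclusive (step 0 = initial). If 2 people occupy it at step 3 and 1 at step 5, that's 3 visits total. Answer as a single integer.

Answer: 1

Derivation:
Step 0: p0@(4,4) p1@(3,5) p2@(0,3) p3@(0,4) p4@(1,3) -> at (2,5): 0 [-], cum=0
Step 1: p0@(4,3) p1@(2,5) p2@(1,3) p3@(1,4) p4@(1,4) -> at (2,5): 1 [p1], cum=1
Step 2: p0@(4,2) p1@ESC p2@(1,4) p3@ESC p4@ESC -> at (2,5): 0 [-], cum=1
Step 3: p0@ESC p1@ESC p2@ESC p3@ESC p4@ESC -> at (2,5): 0 [-], cum=1
Total visits = 1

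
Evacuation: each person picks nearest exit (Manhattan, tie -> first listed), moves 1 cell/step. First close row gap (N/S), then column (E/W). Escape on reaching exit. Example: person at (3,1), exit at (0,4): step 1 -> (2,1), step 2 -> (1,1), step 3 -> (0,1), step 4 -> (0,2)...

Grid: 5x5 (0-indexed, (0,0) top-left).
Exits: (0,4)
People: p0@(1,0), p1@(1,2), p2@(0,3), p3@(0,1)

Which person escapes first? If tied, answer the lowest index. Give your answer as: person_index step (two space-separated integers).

Answer: 2 1

Derivation:
Step 1: p0:(1,0)->(0,0) | p1:(1,2)->(0,2) | p2:(0,3)->(0,4)->EXIT | p3:(0,1)->(0,2)
Step 2: p0:(0,0)->(0,1) | p1:(0,2)->(0,3) | p2:escaped | p3:(0,2)->(0,3)
Step 3: p0:(0,1)->(0,2) | p1:(0,3)->(0,4)->EXIT | p2:escaped | p3:(0,3)->(0,4)->EXIT
Step 4: p0:(0,2)->(0,3) | p1:escaped | p2:escaped | p3:escaped
Step 5: p0:(0,3)->(0,4)->EXIT | p1:escaped | p2:escaped | p3:escaped
Exit steps: [5, 3, 1, 3]
First to escape: p2 at step 1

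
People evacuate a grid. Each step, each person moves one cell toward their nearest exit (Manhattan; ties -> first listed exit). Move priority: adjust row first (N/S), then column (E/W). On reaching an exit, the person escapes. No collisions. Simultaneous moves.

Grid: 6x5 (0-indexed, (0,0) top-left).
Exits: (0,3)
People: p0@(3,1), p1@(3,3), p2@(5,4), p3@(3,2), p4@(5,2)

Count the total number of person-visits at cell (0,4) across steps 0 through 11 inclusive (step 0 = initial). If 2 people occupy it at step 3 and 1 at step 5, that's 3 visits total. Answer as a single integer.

Answer: 1

Derivation:
Step 0: p0@(3,1) p1@(3,3) p2@(5,4) p3@(3,2) p4@(5,2) -> at (0,4): 0 [-], cum=0
Step 1: p0@(2,1) p1@(2,3) p2@(4,4) p3@(2,2) p4@(4,2) -> at (0,4): 0 [-], cum=0
Step 2: p0@(1,1) p1@(1,3) p2@(3,4) p3@(1,2) p4@(3,2) -> at (0,4): 0 [-], cum=0
Step 3: p0@(0,1) p1@ESC p2@(2,4) p3@(0,2) p4@(2,2) -> at (0,4): 0 [-], cum=0
Step 4: p0@(0,2) p1@ESC p2@(1,4) p3@ESC p4@(1,2) -> at (0,4): 0 [-], cum=0
Step 5: p0@ESC p1@ESC p2@(0,4) p3@ESC p4@(0,2) -> at (0,4): 1 [p2], cum=1
Step 6: p0@ESC p1@ESC p2@ESC p3@ESC p4@ESC -> at (0,4): 0 [-], cum=1
Total visits = 1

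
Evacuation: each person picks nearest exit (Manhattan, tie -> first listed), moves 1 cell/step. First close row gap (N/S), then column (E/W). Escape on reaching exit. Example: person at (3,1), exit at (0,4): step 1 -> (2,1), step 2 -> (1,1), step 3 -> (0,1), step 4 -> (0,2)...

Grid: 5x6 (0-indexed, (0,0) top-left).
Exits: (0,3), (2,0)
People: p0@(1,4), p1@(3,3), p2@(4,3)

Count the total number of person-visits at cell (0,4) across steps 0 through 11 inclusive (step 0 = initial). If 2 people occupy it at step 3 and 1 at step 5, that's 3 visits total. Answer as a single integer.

Answer: 1

Derivation:
Step 0: p0@(1,4) p1@(3,3) p2@(4,3) -> at (0,4): 0 [-], cum=0
Step 1: p0@(0,4) p1@(2,3) p2@(3,3) -> at (0,4): 1 [p0], cum=1
Step 2: p0@ESC p1@(1,3) p2@(2,3) -> at (0,4): 0 [-], cum=1
Step 3: p0@ESC p1@ESC p2@(1,3) -> at (0,4): 0 [-], cum=1
Step 4: p0@ESC p1@ESC p2@ESC -> at (0,4): 0 [-], cum=1
Total visits = 1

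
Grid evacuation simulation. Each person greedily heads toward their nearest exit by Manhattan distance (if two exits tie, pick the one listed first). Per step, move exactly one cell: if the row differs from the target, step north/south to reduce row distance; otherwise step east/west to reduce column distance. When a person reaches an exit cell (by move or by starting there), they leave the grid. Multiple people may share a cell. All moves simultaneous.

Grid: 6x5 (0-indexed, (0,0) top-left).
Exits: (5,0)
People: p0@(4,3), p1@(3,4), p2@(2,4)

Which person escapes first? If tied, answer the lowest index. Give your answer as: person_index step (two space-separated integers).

Answer: 0 4

Derivation:
Step 1: p0:(4,3)->(5,3) | p1:(3,4)->(4,4) | p2:(2,4)->(3,4)
Step 2: p0:(5,3)->(5,2) | p1:(4,4)->(5,4) | p2:(3,4)->(4,4)
Step 3: p0:(5,2)->(5,1) | p1:(5,4)->(5,3) | p2:(4,4)->(5,4)
Step 4: p0:(5,1)->(5,0)->EXIT | p1:(5,3)->(5,2) | p2:(5,4)->(5,3)
Step 5: p0:escaped | p1:(5,2)->(5,1) | p2:(5,3)->(5,2)
Step 6: p0:escaped | p1:(5,1)->(5,0)->EXIT | p2:(5,2)->(5,1)
Step 7: p0:escaped | p1:escaped | p2:(5,1)->(5,0)->EXIT
Exit steps: [4, 6, 7]
First to escape: p0 at step 4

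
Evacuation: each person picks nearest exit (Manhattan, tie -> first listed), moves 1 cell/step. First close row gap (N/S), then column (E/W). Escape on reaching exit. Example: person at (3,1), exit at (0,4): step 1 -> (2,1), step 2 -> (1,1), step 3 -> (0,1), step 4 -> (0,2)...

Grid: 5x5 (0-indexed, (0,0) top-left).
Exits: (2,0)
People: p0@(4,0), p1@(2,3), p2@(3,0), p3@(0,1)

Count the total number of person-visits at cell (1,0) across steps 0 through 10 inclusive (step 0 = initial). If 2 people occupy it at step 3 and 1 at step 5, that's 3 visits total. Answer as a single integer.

Answer: 0

Derivation:
Step 0: p0@(4,0) p1@(2,3) p2@(3,0) p3@(0,1) -> at (1,0): 0 [-], cum=0
Step 1: p0@(3,0) p1@(2,2) p2@ESC p3@(1,1) -> at (1,0): 0 [-], cum=0
Step 2: p0@ESC p1@(2,1) p2@ESC p3@(2,1) -> at (1,0): 0 [-], cum=0
Step 3: p0@ESC p1@ESC p2@ESC p3@ESC -> at (1,0): 0 [-], cum=0
Total visits = 0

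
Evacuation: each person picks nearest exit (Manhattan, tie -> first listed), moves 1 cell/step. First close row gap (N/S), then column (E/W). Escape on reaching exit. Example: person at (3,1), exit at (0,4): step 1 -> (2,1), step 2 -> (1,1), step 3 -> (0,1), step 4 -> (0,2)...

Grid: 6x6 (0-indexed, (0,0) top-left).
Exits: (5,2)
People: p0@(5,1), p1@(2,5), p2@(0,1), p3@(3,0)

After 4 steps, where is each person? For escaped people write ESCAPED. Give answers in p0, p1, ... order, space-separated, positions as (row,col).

Step 1: p0:(5,1)->(5,2)->EXIT | p1:(2,5)->(3,5) | p2:(0,1)->(1,1) | p3:(3,0)->(4,0)
Step 2: p0:escaped | p1:(3,5)->(4,5) | p2:(1,1)->(2,1) | p3:(4,0)->(5,0)
Step 3: p0:escaped | p1:(4,5)->(5,5) | p2:(2,1)->(3,1) | p3:(5,0)->(5,1)
Step 4: p0:escaped | p1:(5,5)->(5,4) | p2:(3,1)->(4,1) | p3:(5,1)->(5,2)->EXIT

ESCAPED (5,4) (4,1) ESCAPED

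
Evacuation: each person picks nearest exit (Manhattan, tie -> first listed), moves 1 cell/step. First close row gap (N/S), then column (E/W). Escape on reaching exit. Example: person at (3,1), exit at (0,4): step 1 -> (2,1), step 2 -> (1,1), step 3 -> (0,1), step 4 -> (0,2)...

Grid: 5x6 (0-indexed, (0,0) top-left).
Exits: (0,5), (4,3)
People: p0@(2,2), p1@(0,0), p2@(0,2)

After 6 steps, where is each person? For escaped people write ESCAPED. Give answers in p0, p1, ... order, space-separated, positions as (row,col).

Step 1: p0:(2,2)->(3,2) | p1:(0,0)->(0,1) | p2:(0,2)->(0,3)
Step 2: p0:(3,2)->(4,2) | p1:(0,1)->(0,2) | p2:(0,3)->(0,4)
Step 3: p0:(4,2)->(4,3)->EXIT | p1:(0,2)->(0,3) | p2:(0,4)->(0,5)->EXIT
Step 4: p0:escaped | p1:(0,3)->(0,4) | p2:escaped
Step 5: p0:escaped | p1:(0,4)->(0,5)->EXIT | p2:escaped

ESCAPED ESCAPED ESCAPED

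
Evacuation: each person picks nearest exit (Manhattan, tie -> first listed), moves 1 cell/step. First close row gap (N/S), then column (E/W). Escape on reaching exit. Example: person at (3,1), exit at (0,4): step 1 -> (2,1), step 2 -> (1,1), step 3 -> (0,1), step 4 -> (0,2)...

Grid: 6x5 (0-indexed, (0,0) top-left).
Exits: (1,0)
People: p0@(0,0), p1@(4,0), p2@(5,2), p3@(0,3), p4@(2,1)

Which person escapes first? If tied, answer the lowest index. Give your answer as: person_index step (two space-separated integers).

Answer: 0 1

Derivation:
Step 1: p0:(0,0)->(1,0)->EXIT | p1:(4,0)->(3,0) | p2:(5,2)->(4,2) | p3:(0,3)->(1,3) | p4:(2,1)->(1,1)
Step 2: p0:escaped | p1:(3,0)->(2,0) | p2:(4,2)->(3,2) | p3:(1,3)->(1,2) | p4:(1,1)->(1,0)->EXIT
Step 3: p0:escaped | p1:(2,0)->(1,0)->EXIT | p2:(3,2)->(2,2) | p3:(1,2)->(1,1) | p4:escaped
Step 4: p0:escaped | p1:escaped | p2:(2,2)->(1,2) | p3:(1,1)->(1,0)->EXIT | p4:escaped
Step 5: p0:escaped | p1:escaped | p2:(1,2)->(1,1) | p3:escaped | p4:escaped
Step 6: p0:escaped | p1:escaped | p2:(1,1)->(1,0)->EXIT | p3:escaped | p4:escaped
Exit steps: [1, 3, 6, 4, 2]
First to escape: p0 at step 1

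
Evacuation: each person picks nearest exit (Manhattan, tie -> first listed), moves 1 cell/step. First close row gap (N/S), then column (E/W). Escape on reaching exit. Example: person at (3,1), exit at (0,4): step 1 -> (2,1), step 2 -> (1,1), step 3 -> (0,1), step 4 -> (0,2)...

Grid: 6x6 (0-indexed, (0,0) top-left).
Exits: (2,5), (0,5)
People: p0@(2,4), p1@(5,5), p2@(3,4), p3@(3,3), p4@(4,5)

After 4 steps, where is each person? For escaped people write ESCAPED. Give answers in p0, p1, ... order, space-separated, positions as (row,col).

Step 1: p0:(2,4)->(2,5)->EXIT | p1:(5,5)->(4,5) | p2:(3,4)->(2,4) | p3:(3,3)->(2,3) | p4:(4,5)->(3,5)
Step 2: p0:escaped | p1:(4,5)->(3,5) | p2:(2,4)->(2,5)->EXIT | p3:(2,3)->(2,4) | p4:(3,5)->(2,5)->EXIT
Step 3: p0:escaped | p1:(3,5)->(2,5)->EXIT | p2:escaped | p3:(2,4)->(2,5)->EXIT | p4:escaped

ESCAPED ESCAPED ESCAPED ESCAPED ESCAPED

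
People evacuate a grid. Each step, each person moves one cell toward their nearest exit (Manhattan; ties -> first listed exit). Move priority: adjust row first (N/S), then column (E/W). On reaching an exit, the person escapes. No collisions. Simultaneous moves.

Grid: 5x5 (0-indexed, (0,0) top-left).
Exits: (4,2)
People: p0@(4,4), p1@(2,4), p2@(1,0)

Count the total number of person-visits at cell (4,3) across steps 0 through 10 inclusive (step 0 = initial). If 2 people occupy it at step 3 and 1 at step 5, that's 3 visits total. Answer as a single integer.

Answer: 2

Derivation:
Step 0: p0@(4,4) p1@(2,4) p2@(1,0) -> at (4,3): 0 [-], cum=0
Step 1: p0@(4,3) p1@(3,4) p2@(2,0) -> at (4,3): 1 [p0], cum=1
Step 2: p0@ESC p1@(4,4) p2@(3,0) -> at (4,3): 0 [-], cum=1
Step 3: p0@ESC p1@(4,3) p2@(4,0) -> at (4,3): 1 [p1], cum=2
Step 4: p0@ESC p1@ESC p2@(4,1) -> at (4,3): 0 [-], cum=2
Step 5: p0@ESC p1@ESC p2@ESC -> at (4,3): 0 [-], cum=2
Total visits = 2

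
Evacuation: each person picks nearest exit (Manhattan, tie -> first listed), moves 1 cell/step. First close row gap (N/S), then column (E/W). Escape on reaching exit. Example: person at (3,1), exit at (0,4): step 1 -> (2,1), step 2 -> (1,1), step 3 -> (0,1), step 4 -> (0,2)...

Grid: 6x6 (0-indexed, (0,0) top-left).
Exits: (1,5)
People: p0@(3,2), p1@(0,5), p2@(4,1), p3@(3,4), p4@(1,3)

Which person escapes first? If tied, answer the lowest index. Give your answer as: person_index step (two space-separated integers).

Step 1: p0:(3,2)->(2,2) | p1:(0,5)->(1,5)->EXIT | p2:(4,1)->(3,1) | p3:(3,4)->(2,4) | p4:(1,3)->(1,4)
Step 2: p0:(2,2)->(1,2) | p1:escaped | p2:(3,1)->(2,1) | p3:(2,4)->(1,4) | p4:(1,4)->(1,5)->EXIT
Step 3: p0:(1,2)->(1,3) | p1:escaped | p2:(2,1)->(1,1) | p3:(1,4)->(1,5)->EXIT | p4:escaped
Step 4: p0:(1,3)->(1,4) | p1:escaped | p2:(1,1)->(1,2) | p3:escaped | p4:escaped
Step 5: p0:(1,4)->(1,5)->EXIT | p1:escaped | p2:(1,2)->(1,3) | p3:escaped | p4:escaped
Step 6: p0:escaped | p1:escaped | p2:(1,3)->(1,4) | p3:escaped | p4:escaped
Step 7: p0:escaped | p1:escaped | p2:(1,4)->(1,5)->EXIT | p3:escaped | p4:escaped
Exit steps: [5, 1, 7, 3, 2]
First to escape: p1 at step 1

Answer: 1 1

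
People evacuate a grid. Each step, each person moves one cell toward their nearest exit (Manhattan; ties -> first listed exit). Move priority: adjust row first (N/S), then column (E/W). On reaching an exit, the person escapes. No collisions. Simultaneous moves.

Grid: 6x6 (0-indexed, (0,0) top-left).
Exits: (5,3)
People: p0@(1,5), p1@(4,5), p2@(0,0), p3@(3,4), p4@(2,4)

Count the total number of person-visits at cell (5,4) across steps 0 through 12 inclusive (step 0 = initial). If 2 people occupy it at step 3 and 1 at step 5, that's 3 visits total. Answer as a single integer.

Answer: 4

Derivation:
Step 0: p0@(1,5) p1@(4,5) p2@(0,0) p3@(3,4) p4@(2,4) -> at (5,4): 0 [-], cum=0
Step 1: p0@(2,5) p1@(5,5) p2@(1,0) p3@(4,4) p4@(3,4) -> at (5,4): 0 [-], cum=0
Step 2: p0@(3,5) p1@(5,4) p2@(2,0) p3@(5,4) p4@(4,4) -> at (5,4): 2 [p1,p3], cum=2
Step 3: p0@(4,5) p1@ESC p2@(3,0) p3@ESC p4@(5,4) -> at (5,4): 1 [p4], cum=3
Step 4: p0@(5,5) p1@ESC p2@(4,0) p3@ESC p4@ESC -> at (5,4): 0 [-], cum=3
Step 5: p0@(5,4) p1@ESC p2@(5,0) p3@ESC p4@ESC -> at (5,4): 1 [p0], cum=4
Step 6: p0@ESC p1@ESC p2@(5,1) p3@ESC p4@ESC -> at (5,4): 0 [-], cum=4
Step 7: p0@ESC p1@ESC p2@(5,2) p3@ESC p4@ESC -> at (5,4): 0 [-], cum=4
Step 8: p0@ESC p1@ESC p2@ESC p3@ESC p4@ESC -> at (5,4): 0 [-], cum=4
Total visits = 4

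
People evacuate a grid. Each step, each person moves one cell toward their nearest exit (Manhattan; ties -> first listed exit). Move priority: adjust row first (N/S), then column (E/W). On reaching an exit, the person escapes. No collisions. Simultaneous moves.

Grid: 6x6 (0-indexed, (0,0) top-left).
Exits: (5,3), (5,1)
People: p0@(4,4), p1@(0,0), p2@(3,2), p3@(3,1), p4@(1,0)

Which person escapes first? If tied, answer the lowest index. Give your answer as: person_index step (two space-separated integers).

Answer: 0 2

Derivation:
Step 1: p0:(4,4)->(5,4) | p1:(0,0)->(1,0) | p2:(3,2)->(4,2) | p3:(3,1)->(4,1) | p4:(1,0)->(2,0)
Step 2: p0:(5,4)->(5,3)->EXIT | p1:(1,0)->(2,0) | p2:(4,2)->(5,2) | p3:(4,1)->(5,1)->EXIT | p4:(2,0)->(3,0)
Step 3: p0:escaped | p1:(2,0)->(3,0) | p2:(5,2)->(5,3)->EXIT | p3:escaped | p4:(3,0)->(4,0)
Step 4: p0:escaped | p1:(3,0)->(4,0) | p2:escaped | p3:escaped | p4:(4,0)->(5,0)
Step 5: p0:escaped | p1:(4,0)->(5,0) | p2:escaped | p3:escaped | p4:(5,0)->(5,1)->EXIT
Step 6: p0:escaped | p1:(5,0)->(5,1)->EXIT | p2:escaped | p3:escaped | p4:escaped
Exit steps: [2, 6, 3, 2, 5]
First to escape: p0 at step 2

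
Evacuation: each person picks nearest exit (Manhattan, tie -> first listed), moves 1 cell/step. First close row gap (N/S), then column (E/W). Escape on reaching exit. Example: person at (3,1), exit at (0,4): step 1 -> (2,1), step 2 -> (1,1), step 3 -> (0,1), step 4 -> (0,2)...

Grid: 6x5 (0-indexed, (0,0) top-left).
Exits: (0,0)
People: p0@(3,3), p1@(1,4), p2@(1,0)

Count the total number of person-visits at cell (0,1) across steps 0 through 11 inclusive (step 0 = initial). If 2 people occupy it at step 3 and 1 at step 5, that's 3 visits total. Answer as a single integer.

Step 0: p0@(3,3) p1@(1,4) p2@(1,0) -> at (0,1): 0 [-], cum=0
Step 1: p0@(2,3) p1@(0,4) p2@ESC -> at (0,1): 0 [-], cum=0
Step 2: p0@(1,3) p1@(0,3) p2@ESC -> at (0,1): 0 [-], cum=0
Step 3: p0@(0,3) p1@(0,2) p2@ESC -> at (0,1): 0 [-], cum=0
Step 4: p0@(0,2) p1@(0,1) p2@ESC -> at (0,1): 1 [p1], cum=1
Step 5: p0@(0,1) p1@ESC p2@ESC -> at (0,1): 1 [p0], cum=2
Step 6: p0@ESC p1@ESC p2@ESC -> at (0,1): 0 [-], cum=2
Total visits = 2

Answer: 2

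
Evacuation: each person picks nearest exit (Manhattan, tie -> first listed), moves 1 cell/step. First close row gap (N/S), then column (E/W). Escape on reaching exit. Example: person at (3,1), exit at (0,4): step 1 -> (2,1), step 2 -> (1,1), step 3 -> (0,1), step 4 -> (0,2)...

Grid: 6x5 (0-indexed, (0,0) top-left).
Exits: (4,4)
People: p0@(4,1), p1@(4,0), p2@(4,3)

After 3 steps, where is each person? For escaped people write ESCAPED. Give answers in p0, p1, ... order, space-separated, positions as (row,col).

Step 1: p0:(4,1)->(4,2) | p1:(4,0)->(4,1) | p2:(4,3)->(4,4)->EXIT
Step 2: p0:(4,2)->(4,3) | p1:(4,1)->(4,2) | p2:escaped
Step 3: p0:(4,3)->(4,4)->EXIT | p1:(4,2)->(4,3) | p2:escaped

ESCAPED (4,3) ESCAPED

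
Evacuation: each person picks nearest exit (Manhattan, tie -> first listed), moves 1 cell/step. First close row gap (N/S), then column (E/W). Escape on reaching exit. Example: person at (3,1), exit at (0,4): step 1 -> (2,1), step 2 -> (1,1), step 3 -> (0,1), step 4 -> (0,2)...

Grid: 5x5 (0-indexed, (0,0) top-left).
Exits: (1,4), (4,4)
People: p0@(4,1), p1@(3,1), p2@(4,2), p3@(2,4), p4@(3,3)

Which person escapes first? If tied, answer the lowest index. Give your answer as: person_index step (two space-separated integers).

Step 1: p0:(4,1)->(4,2) | p1:(3,1)->(4,1) | p2:(4,2)->(4,3) | p3:(2,4)->(1,4)->EXIT | p4:(3,3)->(4,3)
Step 2: p0:(4,2)->(4,3) | p1:(4,1)->(4,2) | p2:(4,3)->(4,4)->EXIT | p3:escaped | p4:(4,3)->(4,4)->EXIT
Step 3: p0:(4,3)->(4,4)->EXIT | p1:(4,2)->(4,3) | p2:escaped | p3:escaped | p4:escaped
Step 4: p0:escaped | p1:(4,3)->(4,4)->EXIT | p2:escaped | p3:escaped | p4:escaped
Exit steps: [3, 4, 2, 1, 2]
First to escape: p3 at step 1

Answer: 3 1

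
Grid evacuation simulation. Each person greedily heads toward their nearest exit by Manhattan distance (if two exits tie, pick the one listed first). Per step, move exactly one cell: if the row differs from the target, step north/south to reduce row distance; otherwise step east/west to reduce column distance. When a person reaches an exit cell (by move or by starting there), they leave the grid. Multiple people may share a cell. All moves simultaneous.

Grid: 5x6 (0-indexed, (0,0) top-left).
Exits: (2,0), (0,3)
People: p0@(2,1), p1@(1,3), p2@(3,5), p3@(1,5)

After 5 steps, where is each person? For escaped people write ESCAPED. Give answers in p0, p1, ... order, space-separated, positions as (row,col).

Step 1: p0:(2,1)->(2,0)->EXIT | p1:(1,3)->(0,3)->EXIT | p2:(3,5)->(2,5) | p3:(1,5)->(0,5)
Step 2: p0:escaped | p1:escaped | p2:(2,5)->(1,5) | p3:(0,5)->(0,4)
Step 3: p0:escaped | p1:escaped | p2:(1,5)->(0,5) | p3:(0,4)->(0,3)->EXIT
Step 4: p0:escaped | p1:escaped | p2:(0,5)->(0,4) | p3:escaped
Step 5: p0:escaped | p1:escaped | p2:(0,4)->(0,3)->EXIT | p3:escaped

ESCAPED ESCAPED ESCAPED ESCAPED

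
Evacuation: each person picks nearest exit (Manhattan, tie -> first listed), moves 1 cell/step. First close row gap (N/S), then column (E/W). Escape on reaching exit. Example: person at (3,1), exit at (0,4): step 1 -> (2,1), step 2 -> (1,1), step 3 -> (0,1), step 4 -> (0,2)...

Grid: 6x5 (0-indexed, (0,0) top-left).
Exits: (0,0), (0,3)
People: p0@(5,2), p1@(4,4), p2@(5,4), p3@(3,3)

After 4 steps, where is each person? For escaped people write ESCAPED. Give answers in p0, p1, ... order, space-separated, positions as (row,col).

Step 1: p0:(5,2)->(4,2) | p1:(4,4)->(3,4) | p2:(5,4)->(4,4) | p3:(3,3)->(2,3)
Step 2: p0:(4,2)->(3,2) | p1:(3,4)->(2,4) | p2:(4,4)->(3,4) | p3:(2,3)->(1,3)
Step 3: p0:(3,2)->(2,2) | p1:(2,4)->(1,4) | p2:(3,4)->(2,4) | p3:(1,3)->(0,3)->EXIT
Step 4: p0:(2,2)->(1,2) | p1:(1,4)->(0,4) | p2:(2,4)->(1,4) | p3:escaped

(1,2) (0,4) (1,4) ESCAPED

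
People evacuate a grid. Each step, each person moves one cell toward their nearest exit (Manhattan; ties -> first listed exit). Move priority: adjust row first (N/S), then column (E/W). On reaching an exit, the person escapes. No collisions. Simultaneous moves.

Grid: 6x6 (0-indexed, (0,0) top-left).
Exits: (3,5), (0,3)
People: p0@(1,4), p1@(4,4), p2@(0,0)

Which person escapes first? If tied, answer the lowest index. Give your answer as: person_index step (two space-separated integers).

Answer: 0 2

Derivation:
Step 1: p0:(1,4)->(0,4) | p1:(4,4)->(3,4) | p2:(0,0)->(0,1)
Step 2: p0:(0,4)->(0,3)->EXIT | p1:(3,4)->(3,5)->EXIT | p2:(0,1)->(0,2)
Step 3: p0:escaped | p1:escaped | p2:(0,2)->(0,3)->EXIT
Exit steps: [2, 2, 3]
First to escape: p0 at step 2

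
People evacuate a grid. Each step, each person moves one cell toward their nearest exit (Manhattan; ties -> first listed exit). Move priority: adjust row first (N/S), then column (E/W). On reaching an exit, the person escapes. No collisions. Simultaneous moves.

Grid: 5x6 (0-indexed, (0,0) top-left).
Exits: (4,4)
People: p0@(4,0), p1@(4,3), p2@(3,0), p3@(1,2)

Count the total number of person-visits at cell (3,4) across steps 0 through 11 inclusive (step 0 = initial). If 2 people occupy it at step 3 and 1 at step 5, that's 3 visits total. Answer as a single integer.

Step 0: p0@(4,0) p1@(4,3) p2@(3,0) p3@(1,2) -> at (3,4): 0 [-], cum=0
Step 1: p0@(4,1) p1@ESC p2@(4,0) p3@(2,2) -> at (3,4): 0 [-], cum=0
Step 2: p0@(4,2) p1@ESC p2@(4,1) p3@(3,2) -> at (3,4): 0 [-], cum=0
Step 3: p0@(4,3) p1@ESC p2@(4,2) p3@(4,2) -> at (3,4): 0 [-], cum=0
Step 4: p0@ESC p1@ESC p2@(4,3) p3@(4,3) -> at (3,4): 0 [-], cum=0
Step 5: p0@ESC p1@ESC p2@ESC p3@ESC -> at (3,4): 0 [-], cum=0
Total visits = 0

Answer: 0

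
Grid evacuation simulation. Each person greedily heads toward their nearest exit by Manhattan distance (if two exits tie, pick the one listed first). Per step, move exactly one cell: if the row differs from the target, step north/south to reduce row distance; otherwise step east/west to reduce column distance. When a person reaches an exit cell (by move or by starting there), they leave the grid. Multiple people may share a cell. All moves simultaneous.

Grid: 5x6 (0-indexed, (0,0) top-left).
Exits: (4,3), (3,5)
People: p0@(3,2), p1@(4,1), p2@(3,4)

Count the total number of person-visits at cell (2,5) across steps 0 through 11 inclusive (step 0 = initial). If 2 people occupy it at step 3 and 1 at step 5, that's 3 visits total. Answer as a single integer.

Answer: 0

Derivation:
Step 0: p0@(3,2) p1@(4,1) p2@(3,4) -> at (2,5): 0 [-], cum=0
Step 1: p0@(4,2) p1@(4,2) p2@ESC -> at (2,5): 0 [-], cum=0
Step 2: p0@ESC p1@ESC p2@ESC -> at (2,5): 0 [-], cum=0
Total visits = 0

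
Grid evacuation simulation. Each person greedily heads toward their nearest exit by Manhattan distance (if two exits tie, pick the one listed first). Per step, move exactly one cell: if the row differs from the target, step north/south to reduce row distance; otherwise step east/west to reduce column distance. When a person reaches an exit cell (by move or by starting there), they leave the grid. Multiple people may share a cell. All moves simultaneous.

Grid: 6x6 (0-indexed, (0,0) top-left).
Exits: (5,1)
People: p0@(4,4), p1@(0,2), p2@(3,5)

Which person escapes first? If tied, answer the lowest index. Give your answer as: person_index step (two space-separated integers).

Step 1: p0:(4,4)->(5,4) | p1:(0,2)->(1,2) | p2:(3,5)->(4,5)
Step 2: p0:(5,4)->(5,3) | p1:(1,2)->(2,2) | p2:(4,5)->(5,5)
Step 3: p0:(5,3)->(5,2) | p1:(2,2)->(3,2) | p2:(5,5)->(5,4)
Step 4: p0:(5,2)->(5,1)->EXIT | p1:(3,2)->(4,2) | p2:(5,4)->(5,3)
Step 5: p0:escaped | p1:(4,2)->(5,2) | p2:(5,3)->(5,2)
Step 6: p0:escaped | p1:(5,2)->(5,1)->EXIT | p2:(5,2)->(5,1)->EXIT
Exit steps: [4, 6, 6]
First to escape: p0 at step 4

Answer: 0 4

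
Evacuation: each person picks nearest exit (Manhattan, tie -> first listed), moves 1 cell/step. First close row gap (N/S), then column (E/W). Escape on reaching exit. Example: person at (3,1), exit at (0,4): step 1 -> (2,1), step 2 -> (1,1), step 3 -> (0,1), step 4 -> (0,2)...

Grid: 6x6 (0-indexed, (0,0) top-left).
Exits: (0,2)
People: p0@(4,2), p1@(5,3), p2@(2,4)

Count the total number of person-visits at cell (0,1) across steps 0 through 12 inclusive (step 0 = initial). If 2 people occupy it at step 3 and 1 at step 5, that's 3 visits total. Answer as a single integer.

Step 0: p0@(4,2) p1@(5,3) p2@(2,4) -> at (0,1): 0 [-], cum=0
Step 1: p0@(3,2) p1@(4,3) p2@(1,4) -> at (0,1): 0 [-], cum=0
Step 2: p0@(2,2) p1@(3,3) p2@(0,4) -> at (0,1): 0 [-], cum=0
Step 3: p0@(1,2) p1@(2,3) p2@(0,3) -> at (0,1): 0 [-], cum=0
Step 4: p0@ESC p1@(1,3) p2@ESC -> at (0,1): 0 [-], cum=0
Step 5: p0@ESC p1@(0,3) p2@ESC -> at (0,1): 0 [-], cum=0
Step 6: p0@ESC p1@ESC p2@ESC -> at (0,1): 0 [-], cum=0
Total visits = 0

Answer: 0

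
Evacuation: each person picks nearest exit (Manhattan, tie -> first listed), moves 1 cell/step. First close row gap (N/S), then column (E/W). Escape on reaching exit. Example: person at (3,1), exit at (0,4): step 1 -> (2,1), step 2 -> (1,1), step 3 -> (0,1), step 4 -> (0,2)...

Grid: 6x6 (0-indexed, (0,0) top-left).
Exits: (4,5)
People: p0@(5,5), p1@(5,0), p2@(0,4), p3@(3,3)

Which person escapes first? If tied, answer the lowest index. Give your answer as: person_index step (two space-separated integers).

Answer: 0 1

Derivation:
Step 1: p0:(5,5)->(4,5)->EXIT | p1:(5,0)->(4,0) | p2:(0,4)->(1,4) | p3:(3,3)->(4,3)
Step 2: p0:escaped | p1:(4,0)->(4,1) | p2:(1,4)->(2,4) | p3:(4,3)->(4,4)
Step 3: p0:escaped | p1:(4,1)->(4,2) | p2:(2,4)->(3,4) | p3:(4,4)->(4,5)->EXIT
Step 4: p0:escaped | p1:(4,2)->(4,3) | p2:(3,4)->(4,4) | p3:escaped
Step 5: p0:escaped | p1:(4,3)->(4,4) | p2:(4,4)->(4,5)->EXIT | p3:escaped
Step 6: p0:escaped | p1:(4,4)->(4,5)->EXIT | p2:escaped | p3:escaped
Exit steps: [1, 6, 5, 3]
First to escape: p0 at step 1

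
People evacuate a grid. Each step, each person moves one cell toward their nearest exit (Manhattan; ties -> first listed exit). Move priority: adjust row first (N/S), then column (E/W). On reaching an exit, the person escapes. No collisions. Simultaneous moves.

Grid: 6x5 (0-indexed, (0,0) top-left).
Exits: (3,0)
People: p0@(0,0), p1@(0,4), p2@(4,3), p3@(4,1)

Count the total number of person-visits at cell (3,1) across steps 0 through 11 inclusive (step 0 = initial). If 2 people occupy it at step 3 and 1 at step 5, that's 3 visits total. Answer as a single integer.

Answer: 3

Derivation:
Step 0: p0@(0,0) p1@(0,4) p2@(4,3) p3@(4,1) -> at (3,1): 0 [-], cum=0
Step 1: p0@(1,0) p1@(1,4) p2@(3,3) p3@(3,1) -> at (3,1): 1 [p3], cum=1
Step 2: p0@(2,0) p1@(2,4) p2@(3,2) p3@ESC -> at (3,1): 0 [-], cum=1
Step 3: p0@ESC p1@(3,4) p2@(3,1) p3@ESC -> at (3,1): 1 [p2], cum=2
Step 4: p0@ESC p1@(3,3) p2@ESC p3@ESC -> at (3,1): 0 [-], cum=2
Step 5: p0@ESC p1@(3,2) p2@ESC p3@ESC -> at (3,1): 0 [-], cum=2
Step 6: p0@ESC p1@(3,1) p2@ESC p3@ESC -> at (3,1): 1 [p1], cum=3
Step 7: p0@ESC p1@ESC p2@ESC p3@ESC -> at (3,1): 0 [-], cum=3
Total visits = 3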